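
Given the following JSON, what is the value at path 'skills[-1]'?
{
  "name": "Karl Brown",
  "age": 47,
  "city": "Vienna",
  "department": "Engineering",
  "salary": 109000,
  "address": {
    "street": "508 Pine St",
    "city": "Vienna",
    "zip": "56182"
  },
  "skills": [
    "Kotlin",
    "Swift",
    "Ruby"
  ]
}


Query: skills[-1]
Path: skills -> last element
Value: Ruby

Ruby


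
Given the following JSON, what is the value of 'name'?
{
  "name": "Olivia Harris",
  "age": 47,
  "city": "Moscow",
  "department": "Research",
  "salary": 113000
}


Looking up field 'name'
Value: Olivia Harris

Olivia Harris


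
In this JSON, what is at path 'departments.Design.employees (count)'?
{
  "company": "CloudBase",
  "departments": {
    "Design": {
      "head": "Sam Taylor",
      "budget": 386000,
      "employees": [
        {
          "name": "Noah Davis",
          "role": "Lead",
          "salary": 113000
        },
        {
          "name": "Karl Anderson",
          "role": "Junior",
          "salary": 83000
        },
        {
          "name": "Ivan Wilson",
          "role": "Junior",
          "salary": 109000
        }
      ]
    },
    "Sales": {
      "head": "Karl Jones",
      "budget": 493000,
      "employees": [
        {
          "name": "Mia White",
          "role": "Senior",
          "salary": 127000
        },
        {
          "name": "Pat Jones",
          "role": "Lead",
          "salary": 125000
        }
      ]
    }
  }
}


Path: departments.Design.employees (count)

Navigate:
  -> departments
  -> Design
  -> employees (array, length 3)

3


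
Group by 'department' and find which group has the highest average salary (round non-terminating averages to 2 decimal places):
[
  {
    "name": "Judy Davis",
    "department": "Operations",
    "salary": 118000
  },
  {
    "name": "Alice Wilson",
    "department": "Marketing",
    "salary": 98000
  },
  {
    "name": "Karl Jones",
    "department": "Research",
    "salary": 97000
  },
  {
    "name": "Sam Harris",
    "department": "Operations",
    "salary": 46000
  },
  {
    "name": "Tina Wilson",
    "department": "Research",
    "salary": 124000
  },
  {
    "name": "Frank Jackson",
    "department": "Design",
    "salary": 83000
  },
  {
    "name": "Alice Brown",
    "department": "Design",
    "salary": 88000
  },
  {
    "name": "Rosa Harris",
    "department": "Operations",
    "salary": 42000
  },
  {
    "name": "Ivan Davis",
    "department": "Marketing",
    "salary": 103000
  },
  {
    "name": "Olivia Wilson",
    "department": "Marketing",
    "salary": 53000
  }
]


Group by: department

Groups:
  Design: 2 people, avg salary = 171000/2 = $85500
  Marketing: 3 people, avg salary = 254000/3 ≈ $84666.67
  Operations: 3 people, avg salary = 206000/3 ≈ $68666.67
  Research: 2 people, avg salary = 221000/2 = $110500

Highest average salary: Research ($110500)

Research ($110500)


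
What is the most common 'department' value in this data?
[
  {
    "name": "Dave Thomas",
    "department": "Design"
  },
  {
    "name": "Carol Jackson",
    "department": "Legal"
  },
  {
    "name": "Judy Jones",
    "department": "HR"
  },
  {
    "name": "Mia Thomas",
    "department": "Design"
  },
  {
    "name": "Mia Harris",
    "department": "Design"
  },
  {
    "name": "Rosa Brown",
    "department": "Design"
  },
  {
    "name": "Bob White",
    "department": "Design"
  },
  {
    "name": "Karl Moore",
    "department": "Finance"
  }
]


Counting 'department' values across 8 records:

  Design: 5 #####
  Legal: 1 #
  HR: 1 #
  Finance: 1 #

Most common: Design (5 times)

Design (5 times)


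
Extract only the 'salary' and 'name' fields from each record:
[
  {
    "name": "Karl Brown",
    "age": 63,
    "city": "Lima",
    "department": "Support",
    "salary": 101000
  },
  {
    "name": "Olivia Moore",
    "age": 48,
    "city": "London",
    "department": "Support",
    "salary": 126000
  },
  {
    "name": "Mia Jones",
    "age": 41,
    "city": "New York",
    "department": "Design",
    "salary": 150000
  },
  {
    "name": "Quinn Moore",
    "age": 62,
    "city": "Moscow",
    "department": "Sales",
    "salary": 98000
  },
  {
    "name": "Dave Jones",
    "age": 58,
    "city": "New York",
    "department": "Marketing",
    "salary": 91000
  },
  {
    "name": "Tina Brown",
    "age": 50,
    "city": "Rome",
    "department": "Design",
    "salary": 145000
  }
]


Original: 6 records with fields: name, age, city, department, salary
Keep: ['salary', 'name']
Drop: ['age', 'city', 'department']
Result: 6 records, 2 fields each

[
  {
    "salary": 101000,
    "name": "Karl Brown"
  },
  {
    "salary": 126000,
    "name": "Olivia Moore"
  },
  {
    "salary": 150000,
    "name": "Mia Jones"
  },
  {
    "salary": 98000,
    "name": "Quinn Moore"
  },
  {
    "salary": 91000,
    "name": "Dave Jones"
  },
  {
    "salary": 145000,
    "name": "Tina Brown"
  }
]


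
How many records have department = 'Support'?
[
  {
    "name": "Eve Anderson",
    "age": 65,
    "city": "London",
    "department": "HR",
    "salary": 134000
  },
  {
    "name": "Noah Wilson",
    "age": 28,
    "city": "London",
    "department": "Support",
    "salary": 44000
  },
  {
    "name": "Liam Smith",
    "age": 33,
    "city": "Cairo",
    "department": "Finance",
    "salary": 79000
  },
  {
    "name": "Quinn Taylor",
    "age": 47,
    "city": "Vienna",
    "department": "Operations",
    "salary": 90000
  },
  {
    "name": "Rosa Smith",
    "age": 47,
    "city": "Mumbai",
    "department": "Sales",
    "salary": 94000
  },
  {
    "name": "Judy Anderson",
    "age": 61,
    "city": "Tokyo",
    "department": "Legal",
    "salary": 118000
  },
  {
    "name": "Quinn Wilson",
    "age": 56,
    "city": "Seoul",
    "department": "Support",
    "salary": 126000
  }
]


Data: 7 records
Condition: department = 'Support'

Checking each record:
  Eve Anderson: HR
  Noah Wilson: Support MATCH
  Liam Smith: Finance
  Quinn Taylor: Operations
  Rosa Smith: Sales
  Judy Anderson: Legal
  Quinn Wilson: Support MATCH

Count: 2

2


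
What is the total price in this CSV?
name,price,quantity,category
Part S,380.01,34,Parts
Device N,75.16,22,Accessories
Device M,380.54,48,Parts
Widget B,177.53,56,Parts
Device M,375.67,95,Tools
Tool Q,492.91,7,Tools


Computing total price:
Values: [380.01, 75.16, 380.54, 177.53, 375.67, 492.91]
Sum = 1881.82

1881.82


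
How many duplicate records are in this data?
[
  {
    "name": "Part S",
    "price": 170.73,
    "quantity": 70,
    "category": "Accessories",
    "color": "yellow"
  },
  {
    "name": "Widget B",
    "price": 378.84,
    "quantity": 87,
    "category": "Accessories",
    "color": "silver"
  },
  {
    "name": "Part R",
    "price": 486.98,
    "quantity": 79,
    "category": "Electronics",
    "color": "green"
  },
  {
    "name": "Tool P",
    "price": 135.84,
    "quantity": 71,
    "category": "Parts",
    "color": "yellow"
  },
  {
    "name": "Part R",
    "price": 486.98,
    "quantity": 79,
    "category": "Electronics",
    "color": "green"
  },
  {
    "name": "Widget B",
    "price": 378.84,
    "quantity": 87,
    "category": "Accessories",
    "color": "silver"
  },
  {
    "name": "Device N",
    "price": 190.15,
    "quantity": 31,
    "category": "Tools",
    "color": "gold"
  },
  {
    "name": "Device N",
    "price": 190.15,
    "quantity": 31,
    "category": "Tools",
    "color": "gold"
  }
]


Checking 8 records for duplicates:

  Row 1: Part S ($170.73, qty 70)
  Row 2: Widget B ($378.84, qty 87)
  Row 3: Part R ($486.98, qty 79)
  Row 4: Tool P ($135.84, qty 71)
  Row 5: Part R ($486.98, qty 79) <-- DUPLICATE
  Row 6: Widget B ($378.84, qty 87) <-- DUPLICATE
  Row 7: Device N ($190.15, qty 31)
  Row 8: Device N ($190.15, qty 31) <-- DUPLICATE

Duplicates found: 3
Unique records: 5

3 duplicates, 5 unique


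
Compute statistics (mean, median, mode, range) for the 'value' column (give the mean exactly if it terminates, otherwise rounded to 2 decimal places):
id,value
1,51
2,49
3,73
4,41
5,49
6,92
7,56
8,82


Data: [51, 49, 73, 41, 49, 92, 56, 82]
Count: 8
Sum: 493
Mean: 493/8 = 61.625
Sorted: [41, 49, 49, 51, 56, 73, 82, 92]
Median: 53.5
Mode: 49 (2 times)
Range: 92 - 41 = 51
Min: 41, Max: 92

mean=61.625, median=53.5, mode=49, range=51


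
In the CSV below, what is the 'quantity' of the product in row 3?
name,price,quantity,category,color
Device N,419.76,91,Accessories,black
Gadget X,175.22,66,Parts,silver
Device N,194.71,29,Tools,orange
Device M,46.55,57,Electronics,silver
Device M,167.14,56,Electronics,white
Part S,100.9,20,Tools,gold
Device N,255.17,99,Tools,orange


Query: Row 3 ('Device N'), column 'quantity'
Value: 29

29


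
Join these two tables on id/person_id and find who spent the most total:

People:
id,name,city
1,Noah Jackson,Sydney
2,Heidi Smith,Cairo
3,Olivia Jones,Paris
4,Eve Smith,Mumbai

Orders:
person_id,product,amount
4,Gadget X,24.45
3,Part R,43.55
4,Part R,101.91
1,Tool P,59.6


Join on: people.id = orders.person_id

Joined rows:
  Eve Smith (Mumbai) bought Gadget X for $24.45
  Olivia Jones (Paris) bought Part R for $43.55
  Eve Smith (Mumbai) bought Part R for $101.91
  Noah Jackson (Sydney) bought Tool P for $59.6

Total per person:
  Eve Smith: $126.36
  Noah Jackson: $59.60
  Olivia Jones: $43.55

Top spender: Eve Smith ($126.36)

Eve Smith ($126.36)


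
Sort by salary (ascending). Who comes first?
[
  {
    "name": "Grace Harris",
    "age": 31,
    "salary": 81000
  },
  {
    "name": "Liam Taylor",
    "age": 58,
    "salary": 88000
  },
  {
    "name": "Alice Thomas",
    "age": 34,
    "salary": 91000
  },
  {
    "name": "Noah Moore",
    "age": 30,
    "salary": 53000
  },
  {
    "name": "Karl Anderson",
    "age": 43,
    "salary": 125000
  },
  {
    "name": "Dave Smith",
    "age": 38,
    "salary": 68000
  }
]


Sort by: salary (ascending)

Sorted order:
  1. Noah Moore (salary = 53000)
  2. Dave Smith (salary = 68000)
  3. Grace Harris (salary = 81000)
  4. Liam Taylor (salary = 88000)
  5. Alice Thomas (salary = 91000)
  6. Karl Anderson (salary = 125000)

First: Noah Moore

Noah Moore


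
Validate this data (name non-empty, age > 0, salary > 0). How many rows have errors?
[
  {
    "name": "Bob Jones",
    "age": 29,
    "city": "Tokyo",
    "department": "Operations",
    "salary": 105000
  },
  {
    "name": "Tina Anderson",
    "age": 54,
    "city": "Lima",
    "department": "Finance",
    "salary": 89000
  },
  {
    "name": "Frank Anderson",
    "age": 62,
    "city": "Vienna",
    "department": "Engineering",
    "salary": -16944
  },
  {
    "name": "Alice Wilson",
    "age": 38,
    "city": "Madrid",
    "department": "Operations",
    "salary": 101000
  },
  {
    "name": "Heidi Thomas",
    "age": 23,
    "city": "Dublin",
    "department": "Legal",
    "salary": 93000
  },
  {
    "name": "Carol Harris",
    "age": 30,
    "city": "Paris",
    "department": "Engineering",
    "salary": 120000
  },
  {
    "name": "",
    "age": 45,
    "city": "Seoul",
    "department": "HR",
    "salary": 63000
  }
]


Validating 7 records:
Rules: name non-empty, age > 0, salary > 0

  Row 1 (Bob Jones): OK
  Row 2 (Tina Anderson): OK
  Row 3 (Frank Anderson): negative salary: -16944
  Row 4 (Alice Wilson): OK
  Row 5 (Heidi Thomas): OK
  Row 6 (Carol Harris): OK
  Row 7 (???): empty name

Total errors: 2

2 errors


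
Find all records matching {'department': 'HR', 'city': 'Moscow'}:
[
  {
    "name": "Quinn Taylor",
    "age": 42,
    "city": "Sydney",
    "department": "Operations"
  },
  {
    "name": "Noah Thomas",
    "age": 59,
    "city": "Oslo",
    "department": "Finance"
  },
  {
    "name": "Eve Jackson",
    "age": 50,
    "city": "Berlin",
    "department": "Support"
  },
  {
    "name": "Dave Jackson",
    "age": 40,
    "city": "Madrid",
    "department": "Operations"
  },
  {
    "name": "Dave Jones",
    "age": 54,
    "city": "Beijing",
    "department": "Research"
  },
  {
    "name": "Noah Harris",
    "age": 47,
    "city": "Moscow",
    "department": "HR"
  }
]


Search criteria: {'department': 'HR', 'city': 'Moscow'}

Checking 6 records:
  Quinn Taylor: {department: Operations, city: Sydney}
  Noah Thomas: {department: Finance, city: Oslo}
  Eve Jackson: {department: Support, city: Berlin}
  Dave Jackson: {department: Operations, city: Madrid}
  Dave Jones: {department: Research, city: Beijing}
  Noah Harris: {department: HR, city: Moscow} <-- MATCH

Matches: ["Noah Harris"]

["Noah Harris"]


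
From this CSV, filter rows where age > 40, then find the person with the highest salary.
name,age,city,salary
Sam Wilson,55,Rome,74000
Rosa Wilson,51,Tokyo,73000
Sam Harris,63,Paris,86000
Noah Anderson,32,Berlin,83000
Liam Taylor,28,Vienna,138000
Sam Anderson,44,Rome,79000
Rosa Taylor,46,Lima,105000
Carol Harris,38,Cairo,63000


Filter: age > 40
Sort by: salary (descending)

Filtered records (5):
  Rosa Taylor, age 46, salary $105000
  Sam Harris, age 63, salary $86000
  Sam Anderson, age 44, salary $79000
  Sam Wilson, age 55, salary $74000
  Rosa Wilson, age 51, salary $73000

Highest salary: Rosa Taylor ($105000)

Rosa Taylor


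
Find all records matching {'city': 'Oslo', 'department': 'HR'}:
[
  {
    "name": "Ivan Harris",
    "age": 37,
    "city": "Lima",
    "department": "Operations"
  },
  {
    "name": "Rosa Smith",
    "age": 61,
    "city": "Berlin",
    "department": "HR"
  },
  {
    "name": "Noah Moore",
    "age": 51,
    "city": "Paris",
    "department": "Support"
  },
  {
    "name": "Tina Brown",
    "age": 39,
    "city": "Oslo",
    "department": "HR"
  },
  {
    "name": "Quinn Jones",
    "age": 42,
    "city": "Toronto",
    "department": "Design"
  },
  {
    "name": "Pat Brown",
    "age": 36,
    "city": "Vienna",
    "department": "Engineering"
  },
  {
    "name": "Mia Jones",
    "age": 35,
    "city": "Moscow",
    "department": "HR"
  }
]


Search criteria: {'city': 'Oslo', 'department': 'HR'}

Checking 7 records:
  Ivan Harris: {city: Lima, department: Operations}
  Rosa Smith: {city: Berlin, department: HR}
  Noah Moore: {city: Paris, department: Support}
  Tina Brown: {city: Oslo, department: HR} <-- MATCH
  Quinn Jones: {city: Toronto, department: Design}
  Pat Brown: {city: Vienna, department: Engineering}
  Mia Jones: {city: Moscow, department: HR}

Matches: ["Tina Brown"]

["Tina Brown"]


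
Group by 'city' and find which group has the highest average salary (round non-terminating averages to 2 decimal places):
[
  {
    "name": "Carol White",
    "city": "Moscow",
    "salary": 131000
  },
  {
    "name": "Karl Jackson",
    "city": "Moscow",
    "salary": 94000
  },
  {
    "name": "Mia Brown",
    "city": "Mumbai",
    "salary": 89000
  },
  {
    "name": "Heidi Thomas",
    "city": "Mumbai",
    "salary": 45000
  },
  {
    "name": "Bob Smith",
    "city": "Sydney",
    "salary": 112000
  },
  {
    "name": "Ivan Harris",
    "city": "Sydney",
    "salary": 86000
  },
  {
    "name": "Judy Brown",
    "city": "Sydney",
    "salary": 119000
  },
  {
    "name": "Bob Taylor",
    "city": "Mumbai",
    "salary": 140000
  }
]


Group by: city

Groups:
  Moscow: 2 people, avg salary = 225000/2 = $112500
  Mumbai: 3 people, avg salary = 274000/3 ≈ $91333.33
  Sydney: 3 people, avg salary = 317000/3 ≈ $105666.67

Highest average salary: Moscow ($112500)

Moscow ($112500)


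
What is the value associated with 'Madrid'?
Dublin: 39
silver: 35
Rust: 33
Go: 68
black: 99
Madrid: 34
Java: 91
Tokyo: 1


Looking up key 'Madrid'
Value: 34

34


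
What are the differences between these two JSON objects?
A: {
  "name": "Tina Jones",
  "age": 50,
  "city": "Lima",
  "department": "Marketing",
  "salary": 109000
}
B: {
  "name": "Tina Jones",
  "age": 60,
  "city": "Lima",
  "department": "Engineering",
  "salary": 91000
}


Comparing each field (in key order):
  name: same
  age: DIFFERENT
  city: same
  department: DIFFERENT
  salary: DIFFERENT
Differences:
  age: 50 -> 60
  department: Marketing -> Engineering
  salary: 109000 -> 91000

3 field(s) changed

3 changes: age, department, salary


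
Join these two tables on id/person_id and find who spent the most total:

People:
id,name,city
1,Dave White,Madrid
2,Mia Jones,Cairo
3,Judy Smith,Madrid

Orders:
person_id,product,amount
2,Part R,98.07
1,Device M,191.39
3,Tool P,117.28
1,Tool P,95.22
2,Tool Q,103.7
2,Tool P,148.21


Join on: people.id = orders.person_id

Joined rows:
  Mia Jones (Cairo) bought Part R for $98.07
  Dave White (Madrid) bought Device M for $191.39
  Judy Smith (Madrid) bought Tool P for $117.28
  Dave White (Madrid) bought Tool P for $95.22
  Mia Jones (Cairo) bought Tool Q for $103.7
  Mia Jones (Cairo) bought Tool P for $148.21

Total per person:
  Mia Jones: $349.98
  Dave White: $286.61
  Judy Smith: $117.28

Top spender: Mia Jones ($349.98)

Mia Jones ($349.98)


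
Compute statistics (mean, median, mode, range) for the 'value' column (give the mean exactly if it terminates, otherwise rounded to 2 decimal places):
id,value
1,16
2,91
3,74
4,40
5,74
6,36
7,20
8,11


Data: [16, 91, 74, 40, 74, 36, 20, 11]
Count: 8
Sum: 362
Mean: 362/8 = 45.25
Sorted: [11, 16, 20, 36, 40, 74, 74, 91]
Median: 38.0
Mode: 74 (2 times)
Range: 91 - 11 = 80
Min: 11, Max: 91

mean=45.25, median=38.0, mode=74, range=80


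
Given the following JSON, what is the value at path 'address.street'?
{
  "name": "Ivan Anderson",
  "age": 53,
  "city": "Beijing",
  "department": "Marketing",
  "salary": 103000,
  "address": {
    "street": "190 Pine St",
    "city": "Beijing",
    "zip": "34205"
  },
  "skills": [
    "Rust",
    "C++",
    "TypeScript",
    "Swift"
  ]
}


Query: address.street
Path: address -> street
Value: 190 Pine St

190 Pine St


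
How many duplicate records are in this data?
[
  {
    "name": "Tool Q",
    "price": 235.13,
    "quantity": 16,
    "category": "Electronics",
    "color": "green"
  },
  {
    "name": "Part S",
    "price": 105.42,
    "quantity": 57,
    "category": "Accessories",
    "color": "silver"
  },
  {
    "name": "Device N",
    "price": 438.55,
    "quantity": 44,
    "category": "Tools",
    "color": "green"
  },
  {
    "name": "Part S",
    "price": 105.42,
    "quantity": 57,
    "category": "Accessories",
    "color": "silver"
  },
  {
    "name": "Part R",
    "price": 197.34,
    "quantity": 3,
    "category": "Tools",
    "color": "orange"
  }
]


Checking 5 records for duplicates:

  Row 1: Tool Q ($235.13, qty 16)
  Row 2: Part S ($105.42, qty 57)
  Row 3: Device N ($438.55, qty 44)
  Row 4: Part S ($105.42, qty 57) <-- DUPLICATE
  Row 5: Part R ($197.34, qty 3)

Duplicates found: 1
Unique records: 4

1 duplicates, 4 unique


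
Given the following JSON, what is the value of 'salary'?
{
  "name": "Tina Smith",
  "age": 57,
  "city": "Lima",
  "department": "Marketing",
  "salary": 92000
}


Looking up field 'salary'
Value: 92000

92000


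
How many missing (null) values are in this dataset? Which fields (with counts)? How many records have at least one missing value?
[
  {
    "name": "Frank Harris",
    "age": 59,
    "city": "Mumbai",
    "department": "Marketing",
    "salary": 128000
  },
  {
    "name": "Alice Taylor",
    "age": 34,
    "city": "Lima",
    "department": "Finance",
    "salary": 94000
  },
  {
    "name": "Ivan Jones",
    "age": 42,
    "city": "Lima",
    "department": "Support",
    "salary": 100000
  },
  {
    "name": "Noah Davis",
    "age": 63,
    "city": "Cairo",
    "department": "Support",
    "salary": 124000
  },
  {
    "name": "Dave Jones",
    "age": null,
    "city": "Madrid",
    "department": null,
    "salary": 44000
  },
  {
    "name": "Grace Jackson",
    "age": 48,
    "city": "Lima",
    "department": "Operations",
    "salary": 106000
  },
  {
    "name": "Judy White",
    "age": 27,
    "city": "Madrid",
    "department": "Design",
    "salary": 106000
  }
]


Checking for missing (null) values in 7 records:

  Frank Harris: complete
  Alice Taylor: complete
  Ivan Jones: complete
  Noah Davis: complete
  Dave Jones: age, department
  Grace Jackson: complete
  Judy White: complete

Per field:
  name: 0 missing
  age: 1 missing
  city: 0 missing
  department: 1 missing
  salary: 0 missing

Total missing values: 2
Records with any missing: 1

2 missing values (age: 1, department: 1); 1 incomplete records


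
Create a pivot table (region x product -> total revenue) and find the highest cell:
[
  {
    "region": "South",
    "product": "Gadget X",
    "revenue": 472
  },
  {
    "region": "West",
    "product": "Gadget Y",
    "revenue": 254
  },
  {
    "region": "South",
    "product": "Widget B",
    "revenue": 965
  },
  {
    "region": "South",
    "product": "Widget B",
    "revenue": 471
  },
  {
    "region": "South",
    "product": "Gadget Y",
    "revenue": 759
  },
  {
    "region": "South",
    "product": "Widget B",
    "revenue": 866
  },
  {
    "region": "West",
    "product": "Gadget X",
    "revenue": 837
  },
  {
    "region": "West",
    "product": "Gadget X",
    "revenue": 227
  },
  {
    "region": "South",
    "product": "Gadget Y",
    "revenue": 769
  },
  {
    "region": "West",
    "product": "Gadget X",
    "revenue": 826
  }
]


Pivot: region (rows) x product (columns) -> total revenue

     Gadget X      Gadget Y      Widget B    
South          472          1528          2302  
West          1890           254             0  

Highest: South / Widget B = $2302

South / Widget B = $2302


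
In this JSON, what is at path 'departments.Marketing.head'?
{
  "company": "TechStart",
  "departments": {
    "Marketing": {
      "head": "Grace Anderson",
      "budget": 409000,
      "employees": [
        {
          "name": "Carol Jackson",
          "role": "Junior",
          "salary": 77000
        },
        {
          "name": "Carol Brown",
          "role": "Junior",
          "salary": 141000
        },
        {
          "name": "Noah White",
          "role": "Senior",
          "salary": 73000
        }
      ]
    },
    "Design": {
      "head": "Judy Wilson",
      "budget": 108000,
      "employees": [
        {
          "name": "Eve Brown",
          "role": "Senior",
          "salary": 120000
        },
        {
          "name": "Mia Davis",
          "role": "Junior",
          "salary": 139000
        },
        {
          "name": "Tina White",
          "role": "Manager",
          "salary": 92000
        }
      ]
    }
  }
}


Path: departments.Marketing.head

Navigate:
  -> departments
  -> Marketing
  -> head = 'Grace Anderson'

Grace Anderson


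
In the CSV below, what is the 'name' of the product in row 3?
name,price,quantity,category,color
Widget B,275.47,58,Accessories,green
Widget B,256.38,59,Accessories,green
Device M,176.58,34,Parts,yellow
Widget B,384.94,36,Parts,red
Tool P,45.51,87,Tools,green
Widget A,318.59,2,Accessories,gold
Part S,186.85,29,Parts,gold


Query: Row 3 ('Device M'), column 'name'
Value: Device M

Device M


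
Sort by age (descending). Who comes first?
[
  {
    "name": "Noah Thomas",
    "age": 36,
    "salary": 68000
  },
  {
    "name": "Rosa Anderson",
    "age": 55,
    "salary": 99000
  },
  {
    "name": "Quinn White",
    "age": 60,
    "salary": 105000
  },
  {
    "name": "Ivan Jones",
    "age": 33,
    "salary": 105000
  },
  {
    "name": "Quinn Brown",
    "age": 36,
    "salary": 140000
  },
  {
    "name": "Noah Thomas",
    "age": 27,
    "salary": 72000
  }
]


Sort by: age (descending)

Sorted order:
  1. Quinn White (age = 60)
  2. Rosa Anderson (age = 55)
  3. Noah Thomas (age = 36)
  4. Quinn Brown (age = 36)
  5. Ivan Jones (age = 33)
  6. Noah Thomas (age = 27)

First: Quinn White

Quinn White


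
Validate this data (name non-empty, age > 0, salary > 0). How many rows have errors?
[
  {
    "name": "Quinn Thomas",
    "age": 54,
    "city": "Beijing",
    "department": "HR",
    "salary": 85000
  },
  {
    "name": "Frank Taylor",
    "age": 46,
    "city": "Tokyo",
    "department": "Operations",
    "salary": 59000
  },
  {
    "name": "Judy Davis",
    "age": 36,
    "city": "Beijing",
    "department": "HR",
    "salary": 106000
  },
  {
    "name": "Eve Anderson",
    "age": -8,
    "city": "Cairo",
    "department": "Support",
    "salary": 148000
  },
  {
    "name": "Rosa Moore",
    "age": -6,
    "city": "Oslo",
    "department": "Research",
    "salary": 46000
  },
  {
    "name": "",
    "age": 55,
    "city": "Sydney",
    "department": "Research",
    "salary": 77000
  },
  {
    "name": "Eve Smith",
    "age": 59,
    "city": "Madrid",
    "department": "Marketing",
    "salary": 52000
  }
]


Validating 7 records:
Rules: name non-empty, age > 0, salary > 0

  Row 1 (Quinn Thomas): OK
  Row 2 (Frank Taylor): OK
  Row 3 (Judy Davis): OK
  Row 4 (Eve Anderson): negative age: -8
  Row 5 (Rosa Moore): negative age: -6
  Row 6 (???): empty name
  Row 7 (Eve Smith): OK

Total errors: 3

3 errors


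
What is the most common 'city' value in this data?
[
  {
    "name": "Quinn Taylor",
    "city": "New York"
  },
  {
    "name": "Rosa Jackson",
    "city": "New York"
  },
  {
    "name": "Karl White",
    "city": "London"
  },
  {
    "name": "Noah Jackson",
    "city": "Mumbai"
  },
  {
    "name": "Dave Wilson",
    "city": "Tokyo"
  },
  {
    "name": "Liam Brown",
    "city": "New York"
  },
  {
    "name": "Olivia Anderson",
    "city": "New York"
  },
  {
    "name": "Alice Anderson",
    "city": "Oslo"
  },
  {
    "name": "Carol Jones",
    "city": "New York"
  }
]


Counting 'city' values across 9 records:

  New York: 5 #####
  London: 1 #
  Mumbai: 1 #
  Tokyo: 1 #
  Oslo: 1 #

Most common: New York (5 times)

New York (5 times)


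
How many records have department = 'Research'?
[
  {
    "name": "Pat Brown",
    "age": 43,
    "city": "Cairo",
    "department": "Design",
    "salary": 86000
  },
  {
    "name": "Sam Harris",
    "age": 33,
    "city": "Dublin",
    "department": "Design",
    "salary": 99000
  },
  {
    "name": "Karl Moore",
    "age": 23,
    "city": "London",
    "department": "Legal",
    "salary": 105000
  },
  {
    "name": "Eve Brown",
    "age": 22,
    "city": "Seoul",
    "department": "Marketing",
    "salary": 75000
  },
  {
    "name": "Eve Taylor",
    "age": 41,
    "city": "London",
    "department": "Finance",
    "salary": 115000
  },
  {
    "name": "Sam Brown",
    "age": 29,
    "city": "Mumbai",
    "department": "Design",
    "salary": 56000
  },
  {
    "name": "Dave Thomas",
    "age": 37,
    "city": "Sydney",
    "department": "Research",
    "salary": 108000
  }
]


Data: 7 records
Condition: department = 'Research'

Checking each record:
  Pat Brown: Design
  Sam Harris: Design
  Karl Moore: Legal
  Eve Brown: Marketing
  Eve Taylor: Finance
  Sam Brown: Design
  Dave Thomas: Research MATCH

Count: 1

1


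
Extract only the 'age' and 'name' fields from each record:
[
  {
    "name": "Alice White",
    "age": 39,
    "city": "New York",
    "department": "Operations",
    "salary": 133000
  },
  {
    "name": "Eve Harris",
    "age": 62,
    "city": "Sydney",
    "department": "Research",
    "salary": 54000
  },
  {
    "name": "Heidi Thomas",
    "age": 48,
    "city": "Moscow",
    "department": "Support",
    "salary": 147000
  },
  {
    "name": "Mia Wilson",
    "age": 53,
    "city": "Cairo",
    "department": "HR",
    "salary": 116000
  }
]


Original: 4 records with fields: name, age, city, department, salary
Keep: ['age', 'name']
Drop: ['city', 'department', 'salary']
Result: 4 records, 2 fields each

[
  {
    "age": 39,
    "name": "Alice White"
  },
  {
    "age": 62,
    "name": "Eve Harris"
  },
  {
    "age": 48,
    "name": "Heidi Thomas"
  },
  {
    "age": 53,
    "name": "Mia Wilson"
  }
]


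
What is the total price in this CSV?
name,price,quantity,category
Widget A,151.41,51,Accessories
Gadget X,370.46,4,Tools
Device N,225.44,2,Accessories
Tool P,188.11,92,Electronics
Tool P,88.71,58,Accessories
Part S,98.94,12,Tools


Computing total price:
Values: [151.41, 370.46, 225.44, 188.11, 88.71, 98.94]
Sum = 1123.07

1123.07


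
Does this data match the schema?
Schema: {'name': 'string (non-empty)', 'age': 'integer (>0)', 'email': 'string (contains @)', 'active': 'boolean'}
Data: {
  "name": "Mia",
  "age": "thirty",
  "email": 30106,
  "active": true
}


Validating each field against schema:
  name: OK (non-empty string)
  age: FAIL ("thirty" is not an integer)
  email: FAIL (30106 is not a string)
  active: OK (boolean)

Result: INVALID (2 errors: age, email)

INVALID (2 errors: age, email)


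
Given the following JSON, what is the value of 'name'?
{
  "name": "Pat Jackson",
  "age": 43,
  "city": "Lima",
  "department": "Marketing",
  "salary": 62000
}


Looking up field 'name'
Value: Pat Jackson

Pat Jackson


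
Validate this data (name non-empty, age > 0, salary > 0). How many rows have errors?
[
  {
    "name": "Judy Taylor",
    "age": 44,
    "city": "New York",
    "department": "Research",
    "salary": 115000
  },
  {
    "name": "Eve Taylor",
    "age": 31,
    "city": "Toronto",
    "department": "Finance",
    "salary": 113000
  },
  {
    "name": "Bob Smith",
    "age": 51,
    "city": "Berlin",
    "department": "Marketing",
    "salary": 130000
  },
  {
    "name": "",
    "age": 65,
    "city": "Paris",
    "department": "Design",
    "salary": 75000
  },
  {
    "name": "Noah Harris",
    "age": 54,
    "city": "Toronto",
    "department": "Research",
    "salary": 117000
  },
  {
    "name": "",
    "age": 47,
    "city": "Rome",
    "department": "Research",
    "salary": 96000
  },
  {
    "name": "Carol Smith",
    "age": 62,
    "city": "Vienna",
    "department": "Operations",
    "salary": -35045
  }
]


Validating 7 records:
Rules: name non-empty, age > 0, salary > 0

  Row 1 (Judy Taylor): OK
  Row 2 (Eve Taylor): OK
  Row 3 (Bob Smith): OK
  Row 4 (???): empty name
  Row 5 (Noah Harris): OK
  Row 6 (???): empty name
  Row 7 (Carol Smith): negative salary: -35045

Total errors: 3

3 errors


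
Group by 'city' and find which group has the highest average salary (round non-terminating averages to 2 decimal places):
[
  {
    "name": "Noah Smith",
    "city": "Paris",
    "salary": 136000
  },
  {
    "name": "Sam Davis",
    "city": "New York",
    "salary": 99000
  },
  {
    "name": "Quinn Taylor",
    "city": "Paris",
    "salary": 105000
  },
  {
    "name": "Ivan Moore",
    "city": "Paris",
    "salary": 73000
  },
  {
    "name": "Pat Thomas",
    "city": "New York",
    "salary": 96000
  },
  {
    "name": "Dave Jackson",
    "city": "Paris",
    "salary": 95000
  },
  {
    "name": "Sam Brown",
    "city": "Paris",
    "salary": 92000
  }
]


Group by: city

Groups:
  New York: 2 people, avg salary = 195000/2 = $97500
  Paris: 5 people, avg salary = 501000/5 = $100200

Highest average salary: Paris ($100200)

Paris ($100200)


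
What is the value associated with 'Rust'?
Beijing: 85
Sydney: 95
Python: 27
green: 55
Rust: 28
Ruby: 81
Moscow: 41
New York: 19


Looking up key 'Rust'
Value: 28

28


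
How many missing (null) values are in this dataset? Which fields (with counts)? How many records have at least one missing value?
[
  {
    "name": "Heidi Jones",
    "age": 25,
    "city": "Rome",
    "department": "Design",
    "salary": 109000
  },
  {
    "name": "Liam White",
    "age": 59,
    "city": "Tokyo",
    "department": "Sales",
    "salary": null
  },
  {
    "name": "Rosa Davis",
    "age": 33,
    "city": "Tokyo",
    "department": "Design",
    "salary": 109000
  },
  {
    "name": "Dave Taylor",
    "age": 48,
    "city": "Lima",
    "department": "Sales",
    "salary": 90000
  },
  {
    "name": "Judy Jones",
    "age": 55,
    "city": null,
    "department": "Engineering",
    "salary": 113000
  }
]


Checking for missing (null) values in 5 records:

  Heidi Jones: complete
  Liam White: salary
  Rosa Davis: complete
  Dave Taylor: complete
  Judy Jones: city

Per field:
  name: 0 missing
  age: 0 missing
  city: 1 missing
  department: 0 missing
  salary: 1 missing

Total missing values: 2
Records with any missing: 2

2 missing values (city: 1, salary: 1); 2 incomplete records


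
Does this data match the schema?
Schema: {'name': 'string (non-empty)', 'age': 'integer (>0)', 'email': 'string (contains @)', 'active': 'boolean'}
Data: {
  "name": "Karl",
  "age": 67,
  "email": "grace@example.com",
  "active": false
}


Validating each field against schema:
  name: OK (non-empty string)
  age: OK (positive integer)
  email: OK (string with @)
  active: OK (boolean)

Result: VALID

VALID


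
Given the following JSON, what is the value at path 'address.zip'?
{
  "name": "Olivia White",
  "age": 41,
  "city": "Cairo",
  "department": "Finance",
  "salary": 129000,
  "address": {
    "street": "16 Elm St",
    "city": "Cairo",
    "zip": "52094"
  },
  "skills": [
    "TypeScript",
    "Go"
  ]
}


Query: address.zip
Path: address -> zip
Value: 52094

52094


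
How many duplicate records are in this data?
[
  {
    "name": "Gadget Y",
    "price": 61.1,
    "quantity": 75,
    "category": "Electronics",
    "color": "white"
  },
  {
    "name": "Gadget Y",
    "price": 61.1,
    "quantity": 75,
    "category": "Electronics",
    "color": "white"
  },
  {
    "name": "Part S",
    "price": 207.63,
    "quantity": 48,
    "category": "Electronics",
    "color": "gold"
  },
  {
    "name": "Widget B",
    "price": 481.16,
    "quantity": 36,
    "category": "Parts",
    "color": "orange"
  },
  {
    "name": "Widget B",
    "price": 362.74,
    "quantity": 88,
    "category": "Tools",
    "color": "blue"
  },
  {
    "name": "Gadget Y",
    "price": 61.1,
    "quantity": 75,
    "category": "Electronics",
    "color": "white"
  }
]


Checking 6 records for duplicates:

  Row 1: Gadget Y ($61.1, qty 75)
  Row 2: Gadget Y ($61.1, qty 75) <-- DUPLICATE
  Row 3: Part S ($207.63, qty 48)
  Row 4: Widget B ($481.16, qty 36)
  Row 5: Widget B ($362.74, qty 88)
  Row 6: Gadget Y ($61.1, qty 75) <-- DUPLICATE

Duplicates found: 2
Unique records: 4

2 duplicates, 4 unique


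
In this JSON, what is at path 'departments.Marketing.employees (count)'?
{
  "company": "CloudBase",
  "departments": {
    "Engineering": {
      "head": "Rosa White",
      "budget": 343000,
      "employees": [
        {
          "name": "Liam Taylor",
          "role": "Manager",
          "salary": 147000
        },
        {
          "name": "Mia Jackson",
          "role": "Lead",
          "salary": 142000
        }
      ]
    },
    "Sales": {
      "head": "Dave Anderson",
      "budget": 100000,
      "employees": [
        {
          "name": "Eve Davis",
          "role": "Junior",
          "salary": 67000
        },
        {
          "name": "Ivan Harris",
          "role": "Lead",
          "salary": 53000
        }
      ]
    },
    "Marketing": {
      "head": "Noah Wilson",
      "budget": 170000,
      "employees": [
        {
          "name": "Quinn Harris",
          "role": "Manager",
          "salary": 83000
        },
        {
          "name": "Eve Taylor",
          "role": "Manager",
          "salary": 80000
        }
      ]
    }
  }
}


Path: departments.Marketing.employees (count)

Navigate:
  -> departments
  -> Marketing
  -> employees (array, length 2)

2


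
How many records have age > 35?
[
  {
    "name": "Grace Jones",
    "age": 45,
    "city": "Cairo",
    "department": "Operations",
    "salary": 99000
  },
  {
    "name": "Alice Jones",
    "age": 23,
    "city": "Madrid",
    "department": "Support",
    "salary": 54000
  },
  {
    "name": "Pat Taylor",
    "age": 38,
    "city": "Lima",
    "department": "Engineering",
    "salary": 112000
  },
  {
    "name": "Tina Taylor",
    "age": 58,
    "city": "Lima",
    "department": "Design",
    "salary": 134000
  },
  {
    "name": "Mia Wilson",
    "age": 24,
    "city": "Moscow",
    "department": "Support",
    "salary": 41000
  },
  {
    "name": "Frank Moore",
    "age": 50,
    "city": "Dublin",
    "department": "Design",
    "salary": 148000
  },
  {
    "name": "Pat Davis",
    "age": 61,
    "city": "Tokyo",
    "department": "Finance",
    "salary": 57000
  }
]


Data: 7 records
Condition: age > 35

Checking each record:
  Grace Jones: 45 MATCH
  Alice Jones: 23
  Pat Taylor: 38 MATCH
  Tina Taylor: 58 MATCH
  Mia Wilson: 24
  Frank Moore: 50 MATCH
  Pat Davis: 61 MATCH

Count: 5

5


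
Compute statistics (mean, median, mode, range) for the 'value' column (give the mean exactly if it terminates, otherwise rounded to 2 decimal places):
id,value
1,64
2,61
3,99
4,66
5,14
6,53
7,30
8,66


Data: [64, 61, 99, 66, 14, 53, 30, 66]
Count: 8
Sum: 453
Mean: 453/8 = 56.625
Sorted: [14, 30, 53, 61, 64, 66, 66, 99]
Median: 62.5
Mode: 66 (2 times)
Range: 99 - 14 = 85
Min: 14, Max: 99

mean=56.625, median=62.5, mode=66, range=85


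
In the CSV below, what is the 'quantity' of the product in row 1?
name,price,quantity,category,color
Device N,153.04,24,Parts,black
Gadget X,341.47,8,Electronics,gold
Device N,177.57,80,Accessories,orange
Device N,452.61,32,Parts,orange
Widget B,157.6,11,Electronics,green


Query: Row 1 ('Device N'), column 'quantity'
Value: 24

24


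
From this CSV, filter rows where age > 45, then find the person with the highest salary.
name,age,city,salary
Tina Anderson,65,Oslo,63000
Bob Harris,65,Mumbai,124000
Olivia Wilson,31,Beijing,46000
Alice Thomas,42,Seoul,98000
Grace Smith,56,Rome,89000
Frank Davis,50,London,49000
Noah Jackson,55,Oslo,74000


Filter: age > 45
Sort by: salary (descending)

Filtered records (5):
  Bob Harris, age 65, salary $124000
  Grace Smith, age 56, salary $89000
  Noah Jackson, age 55, salary $74000
  Tina Anderson, age 65, salary $63000
  Frank Davis, age 50, salary $49000

Highest salary: Bob Harris ($124000)

Bob Harris


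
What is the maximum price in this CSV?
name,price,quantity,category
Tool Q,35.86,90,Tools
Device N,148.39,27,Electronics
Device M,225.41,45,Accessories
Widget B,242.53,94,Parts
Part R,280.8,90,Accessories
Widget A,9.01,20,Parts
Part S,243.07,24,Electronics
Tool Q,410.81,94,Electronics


Computing maximum price:
Values: [35.86, 148.39, 225.41, 242.53, 280.8, 9.01, 243.07, 410.81]
Max = 410.81

410.81


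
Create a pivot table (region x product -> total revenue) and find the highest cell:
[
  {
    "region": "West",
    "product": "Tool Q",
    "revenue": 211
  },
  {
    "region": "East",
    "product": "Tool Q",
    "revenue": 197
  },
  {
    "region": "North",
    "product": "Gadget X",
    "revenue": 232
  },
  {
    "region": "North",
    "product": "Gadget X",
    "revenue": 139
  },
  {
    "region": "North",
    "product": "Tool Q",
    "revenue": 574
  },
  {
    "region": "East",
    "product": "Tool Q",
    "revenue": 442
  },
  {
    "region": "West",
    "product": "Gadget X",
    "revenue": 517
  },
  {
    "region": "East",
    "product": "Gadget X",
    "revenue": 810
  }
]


Pivot: region (rows) x product (columns) -> total revenue

     Gadget X      Tool Q      
East           810           639  
North          371           574  
West           517           211  

Highest: East / Gadget X = $810

East / Gadget X = $810


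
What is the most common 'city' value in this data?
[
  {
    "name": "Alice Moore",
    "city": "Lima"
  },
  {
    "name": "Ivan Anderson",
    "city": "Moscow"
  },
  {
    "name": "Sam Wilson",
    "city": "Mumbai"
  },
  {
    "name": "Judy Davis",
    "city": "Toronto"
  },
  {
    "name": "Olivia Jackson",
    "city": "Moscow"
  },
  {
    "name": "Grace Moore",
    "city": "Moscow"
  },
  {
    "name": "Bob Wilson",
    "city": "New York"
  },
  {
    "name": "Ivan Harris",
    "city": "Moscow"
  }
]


Counting 'city' values across 8 records:

  Moscow: 4 ####
  Lima: 1 #
  Mumbai: 1 #
  Toronto: 1 #
  New York: 1 #

Most common: Moscow (4 times)

Moscow (4 times)


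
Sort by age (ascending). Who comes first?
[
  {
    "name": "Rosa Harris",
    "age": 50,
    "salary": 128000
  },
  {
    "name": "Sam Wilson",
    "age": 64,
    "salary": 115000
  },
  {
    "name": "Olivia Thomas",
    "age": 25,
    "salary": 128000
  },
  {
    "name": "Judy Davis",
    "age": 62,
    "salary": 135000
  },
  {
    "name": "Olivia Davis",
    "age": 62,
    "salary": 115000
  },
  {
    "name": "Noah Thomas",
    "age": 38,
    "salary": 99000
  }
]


Sort by: age (ascending)

Sorted order:
  1. Olivia Thomas (age = 25)
  2. Noah Thomas (age = 38)
  3. Rosa Harris (age = 50)
  4. Judy Davis (age = 62)
  5. Olivia Davis (age = 62)
  6. Sam Wilson (age = 64)

First: Olivia Thomas

Olivia Thomas
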